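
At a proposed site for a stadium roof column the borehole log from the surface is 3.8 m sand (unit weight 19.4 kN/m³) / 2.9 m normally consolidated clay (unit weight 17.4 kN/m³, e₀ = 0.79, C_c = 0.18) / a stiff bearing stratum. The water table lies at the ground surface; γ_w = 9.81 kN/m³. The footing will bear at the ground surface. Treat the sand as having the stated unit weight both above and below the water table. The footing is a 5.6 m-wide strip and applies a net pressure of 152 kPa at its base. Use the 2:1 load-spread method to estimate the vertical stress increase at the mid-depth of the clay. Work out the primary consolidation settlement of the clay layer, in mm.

S_c ≈ 124 mm

Mid-depth of clay below the ground surface: z = 3.8 + 2.9/2 = 5.25 m.
Total vertical stress at mid-clay: σ_v = 19.4×3.8 + 17.4×1.45 = 98.95 kPa.
Pore pressure: u = 9.81×(5.25 − 0) = 51.503 kPa.
Initial effective stress: σ'_0 = σ_v − u = 98.95 − 51.503 = 47.447 kPa.
Stress increase at mid-clay by the 2:1 spreading method:
Δσ = qB/(B+z) = 152×5.6/(5.6+5.25) = 78.452 kPa
Final effective stress: σ'_f = σ'_0 + Δσ = 47.447 + 78.452 = 125.9 kPa.
Normally consolidated clay, so the full stress increment lies on the virgin compression line:
S_c = C_c·H/(1+e₀)·log₁₀(σ'_f/σ'_0) = 0.18×2.9/(1+0.79)×log₁₀(125.9/47.447)
    = 0.29162 × 0.42382 = 0.1236 m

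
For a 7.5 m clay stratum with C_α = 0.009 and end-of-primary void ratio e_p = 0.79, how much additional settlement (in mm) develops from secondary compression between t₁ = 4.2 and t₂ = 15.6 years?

Secondary compression: S_s = C_α·H/(1+e_p)·log₁₀(t₂/t₁)
S_s = 0.009×7.5/(1+0.79)×log₁₀(15.6/4.2)
    = 0.03771 × 0.5699 = 0.02149 m

S_s ≈ 21.5 mm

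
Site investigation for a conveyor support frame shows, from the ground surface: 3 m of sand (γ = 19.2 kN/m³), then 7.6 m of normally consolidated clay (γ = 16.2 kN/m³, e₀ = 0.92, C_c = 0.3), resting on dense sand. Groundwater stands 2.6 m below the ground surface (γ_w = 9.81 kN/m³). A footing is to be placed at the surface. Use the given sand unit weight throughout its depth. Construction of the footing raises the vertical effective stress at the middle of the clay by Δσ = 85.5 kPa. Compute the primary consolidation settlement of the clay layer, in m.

S_c ≈ 0.382 m

Mid-depth of clay below the ground surface: z = 3 + 7.6/2 = 6.8 m.
Total vertical stress at mid-clay: σ_v = 19.2×3 + 16.2×3.8 = 119.16 kPa.
Pore pressure: u = 9.81×(6.8 − 2.6) = 41.202 kPa.
Initial effective stress: σ'_0 = σ_v − u = 119.16 − 41.202 = 77.958 kPa.
Final effective stress: σ'_f = σ'_0 + Δσ = 77.958 + 85.5 = 163.46 kPa.
Normally consolidated clay, so the full stress increment lies on the virgin compression line:
S_c = C_c·H/(1+e₀)·log₁₀(σ'_f/σ'_0) = 0.3×7.6/(1+0.92)×log₁₀(163.46/77.958)
    = 1.1875 × 0.32155 = 0.3818 m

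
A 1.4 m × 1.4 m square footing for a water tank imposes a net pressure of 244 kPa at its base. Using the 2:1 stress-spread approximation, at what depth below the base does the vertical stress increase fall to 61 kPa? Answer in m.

z ≈ 1.4 m

2:1 spreading — at depth z the loaded area has grown by z in each plan dimension:
qB²/(B+z)² = Δσ_z ⇒ z = B(√(q/Δσ_z) − 1) = 1.4×(√(244/61) − 1) = 1.4 m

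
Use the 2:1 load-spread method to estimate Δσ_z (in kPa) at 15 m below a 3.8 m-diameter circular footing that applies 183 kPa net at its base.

By the 2:1 method the load spreads at 1 horizontal : 2 vertical, so at depth z the loaded area has grown by z in each plan dimension:
Δσ ≈ qD²/(D+z)² = 183×3.8²/(3.8+15)² = 7.4766 kPa

Δσ_z ≈ 7.48 kPa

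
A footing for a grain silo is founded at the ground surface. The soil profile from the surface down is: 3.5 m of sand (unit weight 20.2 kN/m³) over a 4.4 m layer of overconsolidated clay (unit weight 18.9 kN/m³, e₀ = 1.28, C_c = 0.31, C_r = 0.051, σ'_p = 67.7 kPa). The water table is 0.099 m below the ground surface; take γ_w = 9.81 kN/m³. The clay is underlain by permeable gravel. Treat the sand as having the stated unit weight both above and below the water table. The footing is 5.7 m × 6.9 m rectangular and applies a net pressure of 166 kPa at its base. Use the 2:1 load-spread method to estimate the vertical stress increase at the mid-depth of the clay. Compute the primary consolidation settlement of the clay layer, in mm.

S_c ≈ 116 mm

Mid-depth of clay below the ground surface: z = 3.5 + 4.4/2 = 5.7 m.
Total vertical stress at mid-clay: σ_v = 20.2×3.5 + 18.9×2.2 = 112.28 kPa.
Pore pressure: u = 9.81×(5.7 − 0.099) = 54.946 kPa.
Initial effective stress: σ'_0 = σ_v − u = 112.28 − 54.946 = 57.334 kPa.
Stress increase at mid-clay by the 2:1 spreading method:
Δσ = qBL/((B+z)(L+z)) = 166×5.7×6.9/((5.7+5.7)(6.9+5.7)) = 45.452 kPa
Final effective stress: σ'_f = 57.334 + 45.452 = 102.79 kPa.
σ'_f = 102.79 > σ'_p = 67.7 kPa, so the stress path crosses the preconsolidation pressure — recompression up to σ'_p, then virgin compression beyond:
S_c = H/(1+e₀)·[C_r·log₁₀(σ'_p/σ'_0) + C_c·log₁₀(σ'_f/σ'_p)]
    = 4.4/2.28 × [0.051×log₁₀(67.7/57.334) + 0.31×log₁₀(102.79/67.7)]
    = 1.9298 × [0.003681 + 0.056222] = 0.1156 m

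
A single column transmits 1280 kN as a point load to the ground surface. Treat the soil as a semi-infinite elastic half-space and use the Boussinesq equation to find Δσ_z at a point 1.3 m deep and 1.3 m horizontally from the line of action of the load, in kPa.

Δσ_z ≈ 63.9 kPa

Boussinesq vertical stress below a point load on an elastic half-space:
Δσ_z = 3P/(2πz²) · [1 + (r/z)²]^(−5/2)
r/z = 1.3/1.3 = 1; [1+(r/z)²]^(−5/2) = 0.17678.
Δσ_z = 3×1280/(2π×1.3²) × 0.17678 = 361.63 × 0.17678 = 63.93 kPa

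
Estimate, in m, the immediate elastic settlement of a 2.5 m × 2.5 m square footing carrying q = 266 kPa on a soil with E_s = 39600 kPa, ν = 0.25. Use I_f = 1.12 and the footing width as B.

S_e ≈ 0.0176 m

Immediate (elastic) settlement: S_e = q·B·(1−ν²)/E_s · I_f.
S_e = 266 × 2.5 × (1 − 0.25²) / 39600 × 1.12
    = 266 × 2.5 × 0.9375 / 39600 × 1.12
    = 0.01763 m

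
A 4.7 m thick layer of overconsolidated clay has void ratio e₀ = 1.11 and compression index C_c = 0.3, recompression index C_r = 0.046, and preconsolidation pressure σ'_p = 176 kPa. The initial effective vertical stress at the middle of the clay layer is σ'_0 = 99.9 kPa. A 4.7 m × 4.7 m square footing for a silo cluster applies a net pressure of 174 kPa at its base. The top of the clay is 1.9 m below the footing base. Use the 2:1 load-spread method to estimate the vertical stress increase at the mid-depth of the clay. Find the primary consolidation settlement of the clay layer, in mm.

S_c ≈ 17.5 mm

Mid-depth of clay below the footing base: z = 1.9 + 4.7/2 = 4.25 m.
Stress increase at mid-clay by the 2:1 spreading method:
Δσ = qBL/((B+z)(L+z)) = 174×4.7×4.7/((4.7+4.25)(4.7+4.25)) = 47.984 kPa
Final effective stress: σ'_f = 99.9 + 47.984 = 147.88 kPa.
σ'_f = 147.88 ≤ σ'_p = 176 kPa, so the clay remains overconsolidated and only the recompression index applies:
S_c = C_r·H/(1+e₀)·log₁₀(σ'_f/σ'_0) = 0.046×4.7/2.11×log₁₀(147.88/99.9)
    = 0.10247 × 0.17034 = 0.01745 m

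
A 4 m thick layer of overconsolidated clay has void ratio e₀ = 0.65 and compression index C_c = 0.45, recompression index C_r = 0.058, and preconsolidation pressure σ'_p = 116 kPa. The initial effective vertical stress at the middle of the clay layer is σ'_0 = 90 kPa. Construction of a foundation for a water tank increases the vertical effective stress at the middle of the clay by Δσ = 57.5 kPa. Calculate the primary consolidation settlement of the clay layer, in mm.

Final effective stress: σ'_f = 90 + 57.5 = 147.5 kPa.
σ'_f = 147.5 > σ'_p = 116 kPa, so the stress path crosses the preconsolidation pressure — recompression up to σ'_p, then virgin compression beyond:
S_c = H/(1+e₀)·[C_r·log₁₀(σ'_p/σ'_0) + C_c·log₁₀(σ'_f/σ'_p)]
    = 4/1.65 × [0.058×log₁₀(116/90) + 0.45×log₁₀(147.5/116)]
    = 2.4242 × [0.0063925 + 0.04695] = 0.1293 m

S_c ≈ 129 mm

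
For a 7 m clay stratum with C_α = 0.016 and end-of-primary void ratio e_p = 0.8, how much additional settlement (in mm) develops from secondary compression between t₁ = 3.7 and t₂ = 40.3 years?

S_s ≈ 64.5 mm

Secondary compression: S_s = C_α·H/(1+e_p)·log₁₀(t₂/t₁)
S_s = 0.016×7/(1+0.8)×log₁₀(40.3/3.7)
    = 0.06222 × 1.037 = 0.06453 m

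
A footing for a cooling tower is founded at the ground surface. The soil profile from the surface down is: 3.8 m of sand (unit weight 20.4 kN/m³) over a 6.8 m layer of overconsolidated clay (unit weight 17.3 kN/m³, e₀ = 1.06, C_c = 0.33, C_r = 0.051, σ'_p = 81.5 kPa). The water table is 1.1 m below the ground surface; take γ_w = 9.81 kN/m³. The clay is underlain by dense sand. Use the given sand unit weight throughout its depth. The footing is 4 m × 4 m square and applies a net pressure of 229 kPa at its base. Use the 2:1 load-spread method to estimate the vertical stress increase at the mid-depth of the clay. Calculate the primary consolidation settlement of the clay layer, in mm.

S_c ≈ 128 mm

Mid-depth of clay below the ground surface: z = 3.8 + 6.8/2 = 7.2 m.
Total vertical stress at mid-clay: σ_v = 20.4×3.8 + 17.3×3.4 = 136.34 kPa.
Pore pressure: u = 9.81×(7.2 − 1.1) = 59.841 kPa.
Initial effective stress: σ'_0 = σ_v − u = 136.34 − 59.841 = 76.499 kPa.
Stress increase at mid-clay by the 2:1 spreading method:
Δσ = qBL/((B+z)(L+z)) = 229×4×4/((4+7.2)(4+7.2)) = 29.209 kPa
Final effective stress: σ'_f = 76.499 + 29.209 = 105.71 kPa.
σ'_f = 105.71 > σ'_p = 81.5 kPa, so the stress path crosses the preconsolidation pressure — recompression up to σ'_p, then virgin compression beyond:
S_c = H/(1+e₀)·[C_r·log₁₀(σ'_p/σ'_0) + C_c·log₁₀(σ'_f/σ'_p)]
    = 6.8/2.06 × [0.051×log₁₀(81.5/76.499) + 0.33×log₁₀(105.71/81.5)]
    = 3.301 × [0.0014026 + 0.037276] = 0.1277 m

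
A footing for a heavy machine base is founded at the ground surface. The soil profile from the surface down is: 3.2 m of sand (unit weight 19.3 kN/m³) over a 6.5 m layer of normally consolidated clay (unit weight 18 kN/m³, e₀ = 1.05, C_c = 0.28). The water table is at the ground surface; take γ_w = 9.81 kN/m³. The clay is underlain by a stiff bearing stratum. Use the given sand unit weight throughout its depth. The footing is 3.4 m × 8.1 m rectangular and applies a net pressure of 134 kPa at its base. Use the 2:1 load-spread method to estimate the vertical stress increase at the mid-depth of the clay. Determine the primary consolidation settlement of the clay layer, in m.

Mid-depth of clay below the ground surface: z = 3.2 + 6.5/2 = 6.45 m.
Total vertical stress at mid-clay: σ_v = 19.3×3.2 + 18×3.25 = 120.26 kPa.
Pore pressure: u = 9.81×(6.45 − 0) = 63.275 kPa.
Initial effective stress: σ'_0 = σ_v − u = 120.26 − 63.275 = 56.985 kPa.
Stress increase at mid-clay by the 2:1 spreading method:
Δσ = qBL/((B+z)(L+z)) = 134×3.4×8.1/((3.4+6.45)(8.1+6.45)) = 25.75 kPa
Final effective stress: σ'_f = σ'_0 + Δσ = 56.985 + 25.75 = 82.735 kPa.
Normally consolidated clay, so the full stress increment lies on the virgin compression line:
S_c = C_c·H/(1+e₀)·log₁₀(σ'_f/σ'_0) = 0.28×6.5/(1+1.05)×log₁₀(82.735/56.985)
    = 0.8878 × 0.16193 = 0.1438 m

S_c ≈ 0.144 m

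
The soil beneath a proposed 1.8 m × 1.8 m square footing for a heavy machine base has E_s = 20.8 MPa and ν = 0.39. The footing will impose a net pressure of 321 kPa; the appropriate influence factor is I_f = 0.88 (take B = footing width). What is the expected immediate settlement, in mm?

S_e ≈ 20.7 mm

Immediate (elastic) settlement: S_e = q·B·(1−ν²)/E_s · I_f.
E_s = 20.8 MPa = 20800 kPa.
S_e = 321 × 1.8 × (1 − 0.39²) / 20800 × 0.88
    = 321 × 1.8 × 0.8479 / 20800 × 0.88
    = 0.02073 m = 20.73 mm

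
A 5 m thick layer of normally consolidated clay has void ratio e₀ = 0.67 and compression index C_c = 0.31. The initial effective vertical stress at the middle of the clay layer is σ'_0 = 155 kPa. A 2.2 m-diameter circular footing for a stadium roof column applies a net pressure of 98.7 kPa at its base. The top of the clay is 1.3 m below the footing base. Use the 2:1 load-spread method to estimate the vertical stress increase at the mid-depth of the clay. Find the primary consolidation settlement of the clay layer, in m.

Mid-depth of clay below the footing base: z = 1.3 + 5/2 = 3.8 m.
Stress increase at mid-clay by the 2:1 spreading method:
Δσ ≈ qD²/(D+z)² = 98.7×2.2²/(2.2+3.8)² = 13.27 kPa
Final effective stress: σ'_f = σ'_0 + Δσ = 155 + 13.27 = 168.27 kPa.
Normally consolidated clay, so the full stress increment lies on the virgin compression line:
S_c = C_c·H/(1+e₀)·log₁₀(σ'_f/σ'_0) = 0.31×5/(1+0.67)×log₁₀(168.27/155)
    = 0.92814 × 0.035675 = 0.03311 m

S_c ≈ 0.0331 m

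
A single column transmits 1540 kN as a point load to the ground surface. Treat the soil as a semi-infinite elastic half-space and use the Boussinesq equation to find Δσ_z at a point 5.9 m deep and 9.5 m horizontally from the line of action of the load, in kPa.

Boussinesq vertical stress below a point load on an elastic half-space:
Δσ_z = 3P/(2πz²) · [1 + (r/z)²]^(−5/2)
r/z = 9.5/5.9 = 1.6102; [1+(r/z)²]^(−5/2) = 0.040876.
Δσ_z = 3×1540/(2π×5.9²) × 0.040876 = 21.123 × 0.040876 = 0.8634 kPa

Δσ_z ≈ 0.863 kPa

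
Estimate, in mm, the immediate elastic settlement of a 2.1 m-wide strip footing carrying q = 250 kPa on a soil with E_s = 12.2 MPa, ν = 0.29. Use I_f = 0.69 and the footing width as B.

S_e ≈ 27.2 mm

Immediate (elastic) settlement: S_e = q·B·(1−ν²)/E_s · I_f.
E_s = 12.2 MPa = 12200 kPa.
S_e = 250 × 2.1 × (1 − 0.29²) / 12200 × 0.69
    = 250 × 2.1 × 0.9159 / 12200 × 0.69
    = 0.0272 m = 27.2 mm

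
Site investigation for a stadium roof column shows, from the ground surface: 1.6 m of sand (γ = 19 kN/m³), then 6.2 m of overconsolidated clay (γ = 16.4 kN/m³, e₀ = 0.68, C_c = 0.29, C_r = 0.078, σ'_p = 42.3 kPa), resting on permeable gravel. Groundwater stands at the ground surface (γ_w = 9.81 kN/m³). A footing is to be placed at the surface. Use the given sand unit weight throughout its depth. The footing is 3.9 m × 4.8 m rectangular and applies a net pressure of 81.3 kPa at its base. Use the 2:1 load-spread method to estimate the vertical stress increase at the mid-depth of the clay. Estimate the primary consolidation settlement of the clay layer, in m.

Mid-depth of clay below the ground surface: z = 1.6 + 6.2/2 = 4.7 m.
Total vertical stress at mid-clay: σ_v = 19×1.6 + 16.4×3.1 = 81.24 kPa.
Pore pressure: u = 9.81×(4.7 − 0) = 46.107 kPa.
Initial effective stress: σ'_0 = σ_v − u = 81.24 − 46.107 = 35.133 kPa.
Stress increase at mid-clay by the 2:1 spreading method:
Δσ = qBL/((B+z)(L+z)) = 81.3×3.9×4.8/((3.9+4.7)(4.8+4.7)) = 18.628 kPa
Final effective stress: σ'_f = 35.133 + 18.628 = 53.761 kPa.
σ'_f = 53.761 > σ'_p = 42.3 kPa, so the stress path crosses the preconsolidation pressure — recompression up to σ'_p, then virgin compression beyond:
S_c = H/(1+e₀)·[C_r·log₁₀(σ'_p/σ'_0) + C_c·log₁₀(σ'_f/σ'_p)]
    = 6.2/1.68 × [0.078×log₁₀(42.3/35.133) + 0.29×log₁₀(53.761/42.3)]
    = 3.6905 × [0.0062888 + 0.030197] = 0.1347 m

S_c ≈ 0.135 m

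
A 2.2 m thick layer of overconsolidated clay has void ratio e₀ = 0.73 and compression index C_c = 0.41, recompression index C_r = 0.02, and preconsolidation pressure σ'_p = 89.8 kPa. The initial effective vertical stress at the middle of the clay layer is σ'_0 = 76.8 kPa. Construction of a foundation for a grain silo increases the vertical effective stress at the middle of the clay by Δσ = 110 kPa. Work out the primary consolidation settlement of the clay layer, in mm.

Final effective stress: σ'_f = 76.8 + 110 = 186.8 kPa.
σ'_f = 186.8 > σ'_p = 89.8 kPa, so the stress path crosses the preconsolidation pressure — recompression up to σ'_p, then virgin compression beyond:
S_c = H/(1+e₀)·[C_r·log₁₀(σ'_p/σ'_0) + C_c·log₁₀(σ'_f/σ'_p)]
    = 2.2/1.73 × [0.02×log₁₀(89.8/76.8) + 0.41×log₁₀(186.8/89.8)]
    = 1.2717 × [0.0013583 + 0.13042] = 0.1676 m

S_c ≈ 168 mm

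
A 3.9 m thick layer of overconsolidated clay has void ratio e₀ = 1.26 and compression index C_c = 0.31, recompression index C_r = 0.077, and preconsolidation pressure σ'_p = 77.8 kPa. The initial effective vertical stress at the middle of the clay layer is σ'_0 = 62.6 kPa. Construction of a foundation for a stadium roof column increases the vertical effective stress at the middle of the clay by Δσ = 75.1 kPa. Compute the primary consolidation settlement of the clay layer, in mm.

S_c ≈ 145 mm

Final effective stress: σ'_f = 62.6 + 75.1 = 137.7 kPa.
σ'_f = 137.7 > σ'_p = 77.8 kPa, so the stress path crosses the preconsolidation pressure — recompression up to σ'_p, then virgin compression beyond:
S_c = H/(1+e₀)·[C_r·log₁₀(σ'_p/σ'_0) + C_c·log₁₀(σ'_f/σ'_p)]
    = 3.9/2.26 × [0.077×log₁₀(77.8/62.6) + 0.31×log₁₀(137.7/77.8)]
    = 1.7257 × [0.0072692 + 0.076866] = 0.1452 m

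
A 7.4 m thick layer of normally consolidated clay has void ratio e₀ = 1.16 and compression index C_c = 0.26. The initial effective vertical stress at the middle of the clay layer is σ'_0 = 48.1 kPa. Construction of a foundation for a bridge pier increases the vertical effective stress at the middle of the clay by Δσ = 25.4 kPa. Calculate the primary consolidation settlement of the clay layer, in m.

Final effective stress: σ'_f = σ'_0 + Δσ = 48.1 + 25.4 = 73.5 kPa.
Normally consolidated clay, so the full stress increment lies on the virgin compression line:
S_c = C_c·H/(1+e₀)·log₁₀(σ'_f/σ'_0) = 0.26×7.4/(1+1.16)×log₁₀(73.5/48.1)
    = 0.89074 × 0.18414 = 0.164 m

S_c ≈ 0.164 m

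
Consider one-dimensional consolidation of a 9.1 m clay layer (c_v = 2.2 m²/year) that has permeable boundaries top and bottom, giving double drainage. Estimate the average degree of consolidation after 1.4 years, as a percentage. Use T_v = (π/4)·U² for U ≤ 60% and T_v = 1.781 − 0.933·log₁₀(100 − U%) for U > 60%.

U ≈ 43.5 %

Drainage path length: H_d = H/2 = 4.55 m (double drainage).
T_v = c_v·t/H_d² = 2.2×1.4/4.55² = 0.14877.
T_v = 0.14877 corresponds to the U ≤ 60% branch:
U = √(4T_v/π) = 0.4352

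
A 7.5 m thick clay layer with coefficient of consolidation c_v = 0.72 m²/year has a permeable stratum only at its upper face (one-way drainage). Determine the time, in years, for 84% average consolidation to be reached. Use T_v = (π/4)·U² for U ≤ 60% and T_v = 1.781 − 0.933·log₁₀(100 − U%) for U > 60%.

Drainage path length: H_d = H = 7.5 m (single drainage).
U > 60%: T_v = 1.781 − 0.933·log₁₀(100 − 84) = 0.65756.
t = T_v·H_d²/c_v = 0.65756×7.5²/0.72 = 51.37 years.

t ≈ 51.4 years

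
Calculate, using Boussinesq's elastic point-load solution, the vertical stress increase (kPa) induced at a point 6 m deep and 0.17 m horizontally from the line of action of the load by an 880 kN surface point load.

Boussinesq vertical stress below a point load on an elastic half-space:
Δσ_z = 3P/(2πz²) · [1 + (r/z)²]^(−5/2)
r/z = 0.17/6 = 0.028333; [1+(r/z)²]^(−5/2) = 0.998.
Δσ_z = 3×880/(2π×6²) × 0.998 = 11.671 × 0.998 = 11.65 kPa

Δσ_z ≈ 11.6 kPa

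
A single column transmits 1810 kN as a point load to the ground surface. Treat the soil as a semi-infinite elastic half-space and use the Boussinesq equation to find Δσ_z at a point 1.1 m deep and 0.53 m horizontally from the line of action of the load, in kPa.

Boussinesq vertical stress below a point load on an elastic half-space:
Δσ_z = 3P/(2πz²) · [1 + (r/z)²]^(−5/2)
r/z = 0.53/1.1 = 0.48182; [1+(r/z)²]^(−5/2) = 0.59339.
Δσ_z = 3×1810/(2π×1.1²) × 0.59339 = 714.22 × 0.59339 = 423.8 kPa

Δσ_z ≈ 424 kPa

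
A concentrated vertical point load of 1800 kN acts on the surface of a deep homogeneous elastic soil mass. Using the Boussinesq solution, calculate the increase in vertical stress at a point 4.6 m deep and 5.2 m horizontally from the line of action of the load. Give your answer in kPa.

Δσ_z ≈ 5.19 kPa

Boussinesq vertical stress below a point load on an elastic half-space:
Δσ_z = 3P/(2πz²) · [1 + (r/z)²]^(−5/2)
r/z = 5.2/4.6 = 1.1304; [1+(r/z)²]^(−5/2) = 0.12769.
Δσ_z = 3×1800/(2π×4.6²) × 0.12769 = 40.616 × 0.12769 = 5.186 kPa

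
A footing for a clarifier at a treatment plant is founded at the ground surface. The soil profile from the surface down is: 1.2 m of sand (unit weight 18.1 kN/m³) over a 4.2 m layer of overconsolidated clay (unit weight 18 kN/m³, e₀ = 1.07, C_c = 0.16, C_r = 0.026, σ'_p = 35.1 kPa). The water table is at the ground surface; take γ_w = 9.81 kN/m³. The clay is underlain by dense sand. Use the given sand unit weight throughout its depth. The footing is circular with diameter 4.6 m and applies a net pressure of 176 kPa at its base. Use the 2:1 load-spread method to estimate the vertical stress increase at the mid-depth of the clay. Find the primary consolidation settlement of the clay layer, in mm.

S_c ≈ 134 mm

Mid-depth of clay below the ground surface: z = 1.2 + 4.2/2 = 3.3 m.
Total vertical stress at mid-clay: σ_v = 18.1×1.2 + 18×2.1 = 59.52 kPa.
Pore pressure: u = 9.81×(3.3 − 0) = 32.373 kPa.
Initial effective stress: σ'_0 = σ_v − u = 59.52 − 32.373 = 27.147 kPa.
Stress increase at mid-clay by the 2:1 spreading method:
Δσ ≈ qD²/(D+z)² = 176×4.6²/(4.6+3.3)² = 59.672 kPa
Final effective stress: σ'_f = 27.147 + 59.672 = 86.819 kPa.
σ'_f = 86.819 > σ'_p = 35.1 kPa, so the stress path crosses the preconsolidation pressure — recompression up to σ'_p, then virgin compression beyond:
S_c = H/(1+e₀)·[C_r·log₁₀(σ'_p/σ'_0) + C_c·log₁₀(σ'_f/σ'_p)]
    = 4.2/2.07 × [0.026×log₁₀(35.1/27.147) + 0.16×log₁₀(86.819/35.1)]
    = 2.029 × [0.0029012 + 0.062929] = 0.1336 m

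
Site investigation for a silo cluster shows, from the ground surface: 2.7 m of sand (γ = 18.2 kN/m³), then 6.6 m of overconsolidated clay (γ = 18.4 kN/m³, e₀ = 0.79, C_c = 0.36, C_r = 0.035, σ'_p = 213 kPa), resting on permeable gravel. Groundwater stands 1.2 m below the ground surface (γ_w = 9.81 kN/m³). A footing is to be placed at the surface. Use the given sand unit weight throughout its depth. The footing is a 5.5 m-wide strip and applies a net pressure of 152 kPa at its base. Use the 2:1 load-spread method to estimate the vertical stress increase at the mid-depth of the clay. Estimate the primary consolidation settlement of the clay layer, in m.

Mid-depth of clay below the ground surface: z = 2.7 + 6.6/2 = 6 m.
Total vertical stress at mid-clay: σ_v = 18.2×2.7 + 18.4×3.3 = 109.86 kPa.
Pore pressure: u = 9.81×(6 − 1.2) = 47.088 kPa.
Initial effective stress: σ'_0 = σ_v − u = 109.86 − 47.088 = 62.772 kPa.
Stress increase at mid-clay by the 2:1 spreading method:
Δσ = qB/(B+z) = 152×5.5/(5.5+6) = 72.696 kPa
Final effective stress: σ'_f = 62.772 + 72.696 = 135.47 kPa.
σ'_f = 135.47 ≤ σ'_p = 213 kPa, so the clay remains overconsolidated and only the recompression index applies:
S_c = C_r·H/(1+e₀)·log₁₀(σ'_f/σ'_0) = 0.035×6.6/1.79×log₁₀(135.47/62.772)
    = 0.12905 × 0.33408 = 0.04311 m

S_c ≈ 0.0431 m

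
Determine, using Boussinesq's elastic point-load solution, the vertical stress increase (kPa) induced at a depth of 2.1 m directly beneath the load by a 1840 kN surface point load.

Boussinesq vertical stress below a point load on an elastic half-space:
Δσ_z = 3P/(2πz²) · [1 + (r/z)²]^(−5/2)
r/z = 0/2.1 = 0; [1+(r/z)²]^(−5/2) = 1.
Δσ_z = 3×1840/(2π×2.1²) × 1 = 199.21 × 1 = 199.2 kPa

Δσ_z ≈ 199 kPa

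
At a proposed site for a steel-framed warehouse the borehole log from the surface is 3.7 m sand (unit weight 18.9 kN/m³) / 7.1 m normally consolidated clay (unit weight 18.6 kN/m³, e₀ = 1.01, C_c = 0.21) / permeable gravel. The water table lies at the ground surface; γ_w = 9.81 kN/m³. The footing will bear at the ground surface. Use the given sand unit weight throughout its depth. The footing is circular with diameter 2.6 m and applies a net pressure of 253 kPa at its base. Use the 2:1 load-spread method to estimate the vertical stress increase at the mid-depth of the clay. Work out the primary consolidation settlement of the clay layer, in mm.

S_c ≈ 77.5 mm

Mid-depth of clay below the ground surface: z = 3.7 + 7.1/2 = 7.25 m.
Total vertical stress at mid-clay: σ_v = 18.9×3.7 + 18.6×3.55 = 135.96 kPa.
Pore pressure: u = 9.81×(7.25 − 0) = 71.123 kPa.
Initial effective stress: σ'_0 = σ_v − u = 135.96 − 71.123 = 64.837 kPa.
Stress increase at mid-clay by the 2:1 spreading method:
Δσ ≈ qD²/(D+z)² = 253×2.6²/(2.6+7.25)² = 17.628 kPa
Final effective stress: σ'_f = σ'_0 + Δσ = 64.837 + 17.628 = 82.465 kPa.
Normally consolidated clay, so the full stress increment lies on the virgin compression line:
S_c = C_c·H/(1+e₀)·log₁₀(σ'_f/σ'_0) = 0.21×7.1/(1+1.01)×log₁₀(82.465/64.837)
    = 0.74179 × 0.10445 = 0.07748 m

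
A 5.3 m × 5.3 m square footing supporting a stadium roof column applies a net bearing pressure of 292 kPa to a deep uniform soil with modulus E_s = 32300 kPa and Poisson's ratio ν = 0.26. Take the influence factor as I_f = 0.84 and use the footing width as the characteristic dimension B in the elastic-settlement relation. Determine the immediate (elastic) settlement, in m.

S_e ≈ 0.0375 m

Immediate (elastic) settlement: S_e = q·B·(1−ν²)/E_s · I_f.
S_e = 292 × 5.3 × (1 − 0.26²) / 32300 × 0.84
    = 292 × 5.3 × 0.9324 / 32300 × 0.84
    = 0.03753 m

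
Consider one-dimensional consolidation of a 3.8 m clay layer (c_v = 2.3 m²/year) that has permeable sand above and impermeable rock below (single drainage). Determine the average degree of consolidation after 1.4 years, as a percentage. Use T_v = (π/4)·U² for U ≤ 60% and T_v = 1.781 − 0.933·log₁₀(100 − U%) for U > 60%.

Drainage path length: H_d = H = 3.8 m (single drainage).
T_v = c_v·t/H_d² = 2.3×1.4/3.8² = 0.22299.
T_v = 0.22299 corresponds to the U ≤ 60% branch:
U = √(4T_v/π) = 0.5328

U ≈ 53.3 %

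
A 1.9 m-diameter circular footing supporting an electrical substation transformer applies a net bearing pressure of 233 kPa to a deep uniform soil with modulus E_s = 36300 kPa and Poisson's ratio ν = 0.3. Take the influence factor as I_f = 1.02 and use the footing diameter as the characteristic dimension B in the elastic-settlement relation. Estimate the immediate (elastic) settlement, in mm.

Immediate (elastic) settlement: S_e = q·B·(1−ν²)/E_s · I_f.
S_e = 233 × 1.9 × (1 − 0.3²) / 36300 × 1.02
    = 233 × 1.9 × 0.91 / 36300 × 1.02
    = 0.01132 m = 11.32 mm

S_e ≈ 11.3 mm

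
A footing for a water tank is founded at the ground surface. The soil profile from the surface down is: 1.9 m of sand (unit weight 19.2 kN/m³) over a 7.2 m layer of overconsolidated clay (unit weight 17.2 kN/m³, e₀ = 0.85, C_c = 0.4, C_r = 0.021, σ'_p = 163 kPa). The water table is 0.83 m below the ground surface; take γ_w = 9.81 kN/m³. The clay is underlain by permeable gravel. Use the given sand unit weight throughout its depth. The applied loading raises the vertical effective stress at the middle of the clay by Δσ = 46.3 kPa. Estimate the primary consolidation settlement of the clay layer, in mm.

S_c ≈ 22.4 mm

Mid-depth of clay below the ground surface: z = 1.9 + 7.2/2 = 5.5 m.
Total vertical stress at mid-clay: σ_v = 19.2×1.9 + 17.2×3.6 = 98.4 kPa.
Pore pressure: u = 9.81×(5.5 − 0.83) = 45.813 kPa.
Initial effective stress: σ'_0 = σ_v − u = 98.4 − 45.813 = 52.587 kPa.
Final effective stress: σ'_f = 52.587 + 46.3 = 98.887 kPa.
σ'_f = 98.887 ≤ σ'_p = 163 kPa, so the clay remains overconsolidated and only the recompression index applies:
S_c = C_r·H/(1+e₀)·log₁₀(σ'_f/σ'_0) = 0.021×7.2/1.85×log₁₀(98.887/52.587)
    = 0.08173 × 0.27426 = 0.02242 m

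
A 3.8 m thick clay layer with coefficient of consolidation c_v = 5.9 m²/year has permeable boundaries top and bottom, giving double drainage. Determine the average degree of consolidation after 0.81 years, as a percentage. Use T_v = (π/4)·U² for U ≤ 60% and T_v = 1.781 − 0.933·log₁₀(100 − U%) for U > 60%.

U ≈ 96.9 %

Drainage path length: H_d = H/2 = 1.9 m (double drainage).
T_v = c_v·t/H_d² = 5.9×0.81/1.9² = 1.3238.
T_v = 1.3238 corresponds to the U > 60% branch:
U = 1 − 10^((1.781 − T_v)/0.933)/100 = 0.9691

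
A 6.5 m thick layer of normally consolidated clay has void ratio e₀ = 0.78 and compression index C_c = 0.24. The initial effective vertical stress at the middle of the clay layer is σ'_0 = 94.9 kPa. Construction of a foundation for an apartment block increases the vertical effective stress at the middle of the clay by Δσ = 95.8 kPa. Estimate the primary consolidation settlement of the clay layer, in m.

S_c ≈ 0.266 m

Final effective stress: σ'_f = σ'_0 + Δσ = 94.9 + 95.8 = 190.7 kPa.
Normally consolidated clay, so the full stress increment lies on the virgin compression line:
S_c = C_c·H/(1+e₀)·log₁₀(σ'_f/σ'_0) = 0.24×6.5/(1+0.78)×log₁₀(190.7/94.9)
    = 0.8764 × 0.30308 = 0.2656 m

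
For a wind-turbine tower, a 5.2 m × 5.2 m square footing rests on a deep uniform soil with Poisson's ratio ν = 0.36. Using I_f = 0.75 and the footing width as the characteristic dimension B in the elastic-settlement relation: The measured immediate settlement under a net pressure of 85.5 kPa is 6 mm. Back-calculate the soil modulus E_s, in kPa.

E_s ≈ 48400 kPa

S_e = q·B·(1−ν²)/E_s · I_f  ⇒  E_s = q·B·(1−ν²)·I_f / S_e.
E_s = 85.5 × 5.2 × 0.8704 × 0.75 / 0.006 = 48370 kPa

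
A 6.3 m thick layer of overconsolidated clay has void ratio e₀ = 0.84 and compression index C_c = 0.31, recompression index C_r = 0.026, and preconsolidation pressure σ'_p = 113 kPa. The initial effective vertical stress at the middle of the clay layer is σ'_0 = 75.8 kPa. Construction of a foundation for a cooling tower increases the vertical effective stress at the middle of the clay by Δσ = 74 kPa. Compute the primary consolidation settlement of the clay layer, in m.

Final effective stress: σ'_f = 75.8 + 74 = 149.8 kPa.
σ'_f = 149.8 > σ'_p = 113 kPa, so the stress path crosses the preconsolidation pressure — recompression up to σ'_p, then virgin compression beyond:
S_c = H/(1+e₀)·[C_r·log₁₀(σ'_p/σ'_0) + C_c·log₁₀(σ'_f/σ'_p)]
    = 6.3/1.84 × [0.026×log₁₀(113/75.8) + 0.31×log₁₀(149.8/113)]
    = 3.4239 × [0.0045086 + 0.037954] = 0.1454 m

S_c ≈ 0.145 m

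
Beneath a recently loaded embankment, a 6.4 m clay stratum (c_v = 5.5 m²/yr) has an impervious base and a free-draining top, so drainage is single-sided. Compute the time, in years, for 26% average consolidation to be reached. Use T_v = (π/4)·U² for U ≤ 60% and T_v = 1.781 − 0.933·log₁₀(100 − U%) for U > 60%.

Drainage path length: H_d = H = 6.4 m (single drainage).
U ≤ 60%: T_v = (π/4)·U² = (π/4)×0.26² = 0.053093.
t = T_v·H_d²/c_v = 0.053093×6.4²/5.5 = 0.3954 years.

t ≈ 0.395 years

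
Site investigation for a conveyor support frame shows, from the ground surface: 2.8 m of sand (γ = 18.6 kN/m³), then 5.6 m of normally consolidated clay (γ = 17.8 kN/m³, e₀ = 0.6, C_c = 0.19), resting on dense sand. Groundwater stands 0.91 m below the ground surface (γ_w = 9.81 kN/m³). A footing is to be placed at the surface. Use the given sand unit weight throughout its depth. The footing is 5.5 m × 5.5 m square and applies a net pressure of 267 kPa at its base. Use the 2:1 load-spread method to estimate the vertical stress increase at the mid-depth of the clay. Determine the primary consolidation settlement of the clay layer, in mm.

S_c ≈ 224 mm

Mid-depth of clay below the ground surface: z = 2.8 + 5.6/2 = 5.6 m.
Total vertical stress at mid-clay: σ_v = 18.6×2.8 + 17.8×2.8 = 101.92 kPa.
Pore pressure: u = 9.81×(5.6 − 0.91) = 46.009 kPa.
Initial effective stress: σ'_0 = σ_v − u = 101.92 − 46.009 = 55.911 kPa.
Stress increase at mid-clay by the 2:1 spreading method:
Δσ = qBL/((B+z)(L+z)) = 267×5.5×5.5/((5.5+5.6)(5.5+5.6)) = 65.553 kPa
Final effective stress: σ'_f = σ'_0 + Δσ = 55.911 + 65.553 = 121.46 kPa.
Normally consolidated clay, so the full stress increment lies on the virgin compression line:
S_c = C_c·H/(1+e₀)·log₁₀(σ'_f/σ'_0) = 0.19×5.6/(1+0.6)×log₁₀(121.46/55.911)
    = 0.665 × 0.33694 = 0.2241 m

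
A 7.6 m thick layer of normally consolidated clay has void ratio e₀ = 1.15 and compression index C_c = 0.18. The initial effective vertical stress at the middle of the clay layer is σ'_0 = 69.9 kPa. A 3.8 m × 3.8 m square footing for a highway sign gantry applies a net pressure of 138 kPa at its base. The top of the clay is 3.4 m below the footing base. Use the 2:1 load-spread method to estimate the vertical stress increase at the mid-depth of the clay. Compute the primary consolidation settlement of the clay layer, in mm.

S_c ≈ 58.5 mm

Mid-depth of clay below the footing base: z = 3.4 + 7.6/2 = 7.2 m.
Stress increase at mid-clay by the 2:1 spreading method:
Δσ = qBL/((B+z)(L+z)) = 138×3.8×3.8/((3.8+7.2)(3.8+7.2)) = 16.469 kPa
Final effective stress: σ'_f = σ'_0 + Δσ = 69.9 + 16.469 = 86.369 kPa.
Normally consolidated clay, so the full stress increment lies on the virgin compression line:
S_c = C_c·H/(1+e₀)·log₁₀(σ'_f/σ'_0) = 0.18×7.6/(1+1.15)×log₁₀(86.369/69.9)
    = 0.63628 × 0.091881 = 0.05846 m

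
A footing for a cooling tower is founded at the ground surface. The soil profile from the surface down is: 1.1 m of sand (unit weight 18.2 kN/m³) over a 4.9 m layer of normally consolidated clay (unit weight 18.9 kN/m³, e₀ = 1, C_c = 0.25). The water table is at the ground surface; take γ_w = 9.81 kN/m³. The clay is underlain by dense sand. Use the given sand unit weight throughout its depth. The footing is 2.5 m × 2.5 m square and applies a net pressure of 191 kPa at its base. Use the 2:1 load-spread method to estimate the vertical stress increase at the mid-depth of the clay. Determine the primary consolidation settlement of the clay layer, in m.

S_c ≈ 0.189 m

Mid-depth of clay below the ground surface: z = 1.1 + 4.9/2 = 3.55 m.
Total vertical stress at mid-clay: σ_v = 18.2×1.1 + 18.9×2.45 = 66.325 kPa.
Pore pressure: u = 9.81×(3.55 − 0) = 34.825 kPa.
Initial effective stress: σ'_0 = σ_v − u = 66.325 − 34.825 = 31.5 kPa.
Stress increase at mid-clay by the 2:1 spreading method:
Δσ = qBL/((B+z)(L+z)) = 191×2.5×2.5/((2.5+3.55)(2.5+3.55)) = 32.614 kPa
Final effective stress: σ'_f = σ'_0 + Δσ = 31.5 + 32.614 = 64.114 kPa.
Normally consolidated clay, so the full stress increment lies on the virgin compression line:
S_c = C_c·H/(1+e₀)·log₁₀(σ'_f/σ'_0) = 0.25×4.9/(1+1)×log₁₀(64.114/31.5)
    = 0.6125 × 0.30864 = 0.189 m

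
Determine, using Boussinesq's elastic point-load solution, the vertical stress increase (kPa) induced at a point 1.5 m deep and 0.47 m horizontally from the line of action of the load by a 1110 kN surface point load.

Δσ_z ≈ 186 kPa

Boussinesq vertical stress below a point load on an elastic half-space:
Δσ_z = 3P/(2πz²) · [1 + (r/z)²]^(−5/2)
r/z = 0.47/1.5 = 0.31333; [1+(r/z)²]^(−5/2) = 0.79126.
Δσ_z = 3×1110/(2π×1.5²) × 0.79126 = 235.55 × 0.79126 = 186.4 kPa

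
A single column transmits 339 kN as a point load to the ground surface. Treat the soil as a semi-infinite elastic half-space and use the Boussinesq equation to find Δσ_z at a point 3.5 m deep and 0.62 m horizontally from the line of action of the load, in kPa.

Boussinesq vertical stress below a point load on an elastic half-space:
Δσ_z = 3P/(2πz²) · [1 + (r/z)²]^(−5/2)
r/z = 0.62/3.5 = 0.17714; [1+(r/z)²]^(−5/2) = 0.92566.
Δσ_z = 3×339/(2π×3.5²) × 0.92566 = 13.213 × 0.92566 = 12.23 kPa

Δσ_z ≈ 12.2 kPa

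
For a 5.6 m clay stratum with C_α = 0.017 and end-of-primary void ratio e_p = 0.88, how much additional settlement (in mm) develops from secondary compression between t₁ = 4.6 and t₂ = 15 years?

S_s ≈ 26 mm

Secondary compression: S_s = C_α·H/(1+e_p)·log₁₀(t₂/t₁)
S_s = 0.017×5.6/(1+0.88)×log₁₀(15/4.6)
    = 0.05064 × 0.5133 = 0.02599 m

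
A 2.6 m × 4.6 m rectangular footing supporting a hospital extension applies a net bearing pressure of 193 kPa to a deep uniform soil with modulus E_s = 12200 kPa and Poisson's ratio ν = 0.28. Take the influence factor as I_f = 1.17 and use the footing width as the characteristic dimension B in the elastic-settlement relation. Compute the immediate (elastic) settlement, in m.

S_e ≈ 0.0444 m

Immediate (elastic) settlement: S_e = q·B·(1−ν²)/E_s · I_f.
S_e = 193 × 2.6 × (1 − 0.28²) / 12200 × 1.17
    = 193 × 2.6 × 0.9216 / 12200 × 1.17
    = 0.04435 m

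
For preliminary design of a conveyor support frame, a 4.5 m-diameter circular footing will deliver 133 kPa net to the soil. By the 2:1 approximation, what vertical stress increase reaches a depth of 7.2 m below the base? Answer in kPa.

By the 2:1 method the load spreads at 1 horizontal : 2 vertical, so at depth z the loaded area has grown by z in each plan dimension:
Δσ ≈ qD²/(D+z)² = 133×4.5²/(4.5+7.2)² = 19.675 kPa

Δσ_z ≈ 19.7 kPa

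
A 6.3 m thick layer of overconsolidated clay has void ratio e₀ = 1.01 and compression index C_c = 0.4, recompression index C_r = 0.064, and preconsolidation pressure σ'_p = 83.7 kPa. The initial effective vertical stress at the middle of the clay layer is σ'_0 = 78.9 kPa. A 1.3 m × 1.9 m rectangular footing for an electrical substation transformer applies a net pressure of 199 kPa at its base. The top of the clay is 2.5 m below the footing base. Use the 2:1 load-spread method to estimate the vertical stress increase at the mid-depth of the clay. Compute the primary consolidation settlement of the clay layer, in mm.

Mid-depth of clay below the footing base: z = 2.5 + 6.3/2 = 5.65 m.
Stress increase at mid-clay by the 2:1 spreading method:
Δσ = qBL/((B+z)(L+z)) = 199×1.3×1.9/((1.3+5.65)(1.9+5.65)) = 9.3674 kPa
Final effective stress: σ'_f = 78.9 + 9.3674 = 88.267 kPa.
σ'_f = 88.267 > σ'_p = 83.7 kPa, so the stress path crosses the preconsolidation pressure — recompression up to σ'_p, then virgin compression beyond:
S_c = H/(1+e₀)·[C_r·log₁₀(σ'_p/σ'_0) + C_c·log₁₀(σ'_f/σ'_p)]
    = 6.3/2.01 × [0.064×log₁₀(83.7/78.9) + 0.4×log₁₀(88.267/83.7)]
    = 3.1343 × [0.0016415 + 0.0092292] = 0.03407 m

S_c ≈ 34.1 mm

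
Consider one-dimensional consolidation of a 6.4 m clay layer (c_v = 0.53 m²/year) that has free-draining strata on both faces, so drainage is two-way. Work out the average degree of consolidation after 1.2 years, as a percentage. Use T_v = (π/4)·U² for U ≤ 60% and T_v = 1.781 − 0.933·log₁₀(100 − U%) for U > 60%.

U ≈ 28.1 %

Drainage path length: H_d = H/2 = 3.2 m (double drainage).
T_v = c_v·t/H_d² = 0.53×1.2/3.2² = 0.062109.
T_v = 0.062109 corresponds to the U ≤ 60% branch:
U = √(4T_v/π) = 0.2812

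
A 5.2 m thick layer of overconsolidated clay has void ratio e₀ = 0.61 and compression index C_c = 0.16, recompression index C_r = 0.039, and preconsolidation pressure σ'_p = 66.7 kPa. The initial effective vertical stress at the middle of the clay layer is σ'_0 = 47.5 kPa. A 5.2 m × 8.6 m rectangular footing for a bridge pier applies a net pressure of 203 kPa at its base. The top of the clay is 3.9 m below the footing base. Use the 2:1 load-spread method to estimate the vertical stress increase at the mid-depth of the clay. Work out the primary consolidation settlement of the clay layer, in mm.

Mid-depth of clay below the footing base: z = 3.9 + 5.2/2 = 6.5 m.
Stress increase at mid-clay by the 2:1 spreading method:
Δσ = qBL/((B+z)(L+z)) = 203×5.2×8.6/((5.2+6.5)(8.6+6.5)) = 51.385 kPa
Final effective stress: σ'_f = 47.5 + 51.385 = 98.885 kPa.
σ'_f = 98.885 > σ'_p = 66.7 kPa, so the stress path crosses the preconsolidation pressure — recompression up to σ'_p, then virgin compression beyond:
S_c = H/(1+e₀)·[C_r·log₁₀(σ'_p/σ'_0) + C_c·log₁₀(σ'_f/σ'_p)]
    = 5.2/1.61 × [0.039×log₁₀(66.7/47.5) + 0.16×log₁₀(98.885/66.7)]
    = 3.2298 × [0.0057499 + 0.027361] = 0.1069 m

S_c ≈ 107 mm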